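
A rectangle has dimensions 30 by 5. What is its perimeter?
Perimeter = 2 * (length + width)
Perimeter = 2 * (30 + 5)
Perimeter = 2 * 35
Perimeter = 70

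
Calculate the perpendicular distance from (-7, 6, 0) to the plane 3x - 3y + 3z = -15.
d = |3(-7) + (-3)(6) + 3(0) - (-15)| / √(3² + (-3)² + 3²) = 24/√27 = 4.619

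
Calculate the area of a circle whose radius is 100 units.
Area = pi * r²
Area = pi * 100²
Area = pi * 10000
Area = 31415.93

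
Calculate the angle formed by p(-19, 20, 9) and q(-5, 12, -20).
p·q = 155, |p|² = 842, |q|² = 569
cos θ = 155/√479098 ≈ 0.2239
θ ≈ 77.06°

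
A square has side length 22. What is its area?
Area = s²
Area = 22²
Area = 484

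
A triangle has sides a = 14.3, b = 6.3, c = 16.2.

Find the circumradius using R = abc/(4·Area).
s = (a+b+c)/2 = 18.4
Area = √(s(s-a)(s-b)(s-c)) = √(18.4·4.1·12.1·2.2) = 44.8131
R = abc/(4·Area) = (14.3·6.3·16.2)/(4·44.8131) = 1459.458/179.2524 = 8.142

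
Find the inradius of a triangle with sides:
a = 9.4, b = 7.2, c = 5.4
s = (a+b+c)/2 = (9.4+7.2+5.4)/2 = 11
Area = √(s(s-a)(s-b)(s-c)) = √(11·1.6·3.8·5.6) = 19.3527
r = Area/s = 19.3527/11 = 1.759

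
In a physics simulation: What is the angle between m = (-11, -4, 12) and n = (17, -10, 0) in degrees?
m·n = -147, |m|² = 281, |n|² = 389
cos θ = -147/√109309 ≈ -0.4446
θ ≈ 116.4°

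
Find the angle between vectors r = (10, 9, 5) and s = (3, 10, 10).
r·s = 170, |r|² = 206, |s|² = 209
cos θ = 170/√43054 ≈ 0.8193
θ ≈ 34.99°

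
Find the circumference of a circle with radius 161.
Circumference = 2 * pi * r
Circumference = 2 * pi * 161
Circumference = 1011.59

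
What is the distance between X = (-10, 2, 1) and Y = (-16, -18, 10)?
d = √[(-6)² + (-20)² + (9)²] = √517 = 22.74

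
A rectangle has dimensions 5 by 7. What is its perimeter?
Perimeter = 2 * (length + width)
Perimeter = 2 * (5 + 7)
Perimeter = 2 * 12
Perimeter = 24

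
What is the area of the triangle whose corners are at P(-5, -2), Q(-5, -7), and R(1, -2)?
Using the coordinate formula: Area = (1/2)|x₁(y₂-y₃) + x₂(y₃-y₁) + x₃(y₁-y₂)|
Area = (1/2)|(-5)((-7)-(-2)) + (-5)((-2)-(-2)) + 1((-2)-(-7))|
Area = (1/2)|(-5)*(-5) + (-5)*0 + 1*5|
Area = (1/2)|25 + 0 + 5|
Area = (1/2)*30 = 15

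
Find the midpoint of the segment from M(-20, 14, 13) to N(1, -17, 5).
Midpoint = ((-20+1)/2, (14-17)/2, (13+5)/2) = (-9.5, -1.5, 9)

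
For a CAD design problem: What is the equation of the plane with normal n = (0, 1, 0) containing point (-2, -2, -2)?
d = n·P = (0)(-2) + (1)(-2) + (0)(-2) = -2
Plane: y = -2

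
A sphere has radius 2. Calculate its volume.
Volume = (4/3) * pi * r³
Volume = (4/3) * pi * 2³
Volume = (4/3) * pi * 8
Volume = 33.51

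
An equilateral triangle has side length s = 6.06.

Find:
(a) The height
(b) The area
(a) Height h = s·√3/2 = 6.06·√3/2 = 5.248
(b) Area = (√3/4)·s² = (√3/4)·6.06² = (√3/4)·36.7236 = 15.9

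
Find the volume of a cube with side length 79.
Volume = s³
Volume = 79³
Volume = 493039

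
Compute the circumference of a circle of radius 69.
Circumference = 2 * pi * r
Circumference = 2 * pi * 69
Circumference = 433.54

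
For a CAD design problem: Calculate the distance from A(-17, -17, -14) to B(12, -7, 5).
d = √[(29)² + (10)² + (19)²] = √1302 = 36.08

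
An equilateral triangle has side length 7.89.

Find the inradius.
For an equilateral triangle, r = s/(2√3) where s is the side.
r = 7.89/(2√3) = 7.89/3.464102 = 2.278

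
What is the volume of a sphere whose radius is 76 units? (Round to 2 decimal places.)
Volume = (4/3) * pi * r³
Volume = (4/3) * pi * 76³
Volume = (4/3) * pi * 438976
Volume = 1838778.37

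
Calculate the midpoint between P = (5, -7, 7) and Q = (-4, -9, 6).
Midpoint = ((5-4)/2, (-7-9)/2, (7+6)/2) = (0.5, -8, 6.5)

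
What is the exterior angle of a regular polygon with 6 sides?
Exterior angle of a regular n-gon = 360/n
Exterior angle = 360/6
Exterior angle = 60 degrees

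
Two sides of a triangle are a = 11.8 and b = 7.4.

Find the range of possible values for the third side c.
By the triangle inequality: |a - b| < c < a + b
|11.8 - 7.4| < c < 11.8 + 7.4
4.4 < c < 19.2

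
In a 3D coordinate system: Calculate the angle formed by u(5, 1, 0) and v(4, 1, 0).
u·v = 21, |u|² = 26, |v|² = 17
cos θ = 21/√442 ≈ 0.9989
θ ≈ 2.726°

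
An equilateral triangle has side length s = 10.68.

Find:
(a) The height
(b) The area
(a) Height h = s·√3/2 = 10.68·√3/2 = 9.249
(b) Area = (√3/4)·s² = (√3/4)·10.68² = (√3/4)·114.062 = 49.39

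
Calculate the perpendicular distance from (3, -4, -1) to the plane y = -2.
d = |0(3) + 1(-4) + 0(-1) - (-2)| / √(0² + 1² + 0²) = 2/√1 = 2.0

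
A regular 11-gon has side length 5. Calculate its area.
For a regular 11-gon with side length s = 5:
Apothem a = s / (2*tan(pi/11)) = 5 / (2*tan(pi/11)) ≈ 8.5142
Perimeter P = 11 * 5 = 55
Area = (1/2) * P * a = (1/2) * 55 * 8.5142 = 234.14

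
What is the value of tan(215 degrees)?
tan(215 degrees) = 0.7002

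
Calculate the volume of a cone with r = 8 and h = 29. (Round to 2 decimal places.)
Volume = (1/3) * pi * r² * h
Volume = (1/3) * pi * 8² * 29
Volume = (1/3) * pi * 64 * 29
Volume = (1/3) * pi * 1856
Volume = 1943.60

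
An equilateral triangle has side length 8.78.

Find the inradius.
For an equilateral triangle, r = s/(2√3) where s is the side.
r = 8.78/(2√3) = 8.78/3.464102 = 2.535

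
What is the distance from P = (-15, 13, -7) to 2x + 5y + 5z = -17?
d = |2(-15) + 5(13) + 5(-7) - (-17)| / √(2² + 5² + 5²) = 17/√54 = 2.313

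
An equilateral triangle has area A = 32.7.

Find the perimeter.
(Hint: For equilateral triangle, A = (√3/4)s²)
A = (√3/4)s²  →  s² = 4A/√3 = 4·32.7/√3 = 75.5174
s = 8.69008
Perimeter = 3s = 26.07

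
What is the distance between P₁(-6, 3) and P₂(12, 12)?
Using the distance formula: d = sqrt((x₂-x₁)² + (y₂-y₁)²)
dx = 12 - (-6) = 18
dy = 12 - 3 = 9
d = sqrt(18² + 9²) = sqrt(324 + 81) = sqrt(405) = 20.12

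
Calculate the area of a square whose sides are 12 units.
Area = s²
Area = 12²
Area = 144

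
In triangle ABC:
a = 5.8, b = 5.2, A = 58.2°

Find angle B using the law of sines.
sin(B)/b = sin(A)/a
sin(B) = b·sin(A)/a = 5.2·sin(58.2°)/5.8 = 0.761973
B = arcsin(0.761973) = 49.64°  (b ≤ a, so B ≤ A and the acute solution is unique)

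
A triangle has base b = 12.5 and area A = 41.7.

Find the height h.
A = ½bh  →  h = 2A/b
h = 2·41.7/12.5 = 6.672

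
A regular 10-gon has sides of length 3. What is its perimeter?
Perimeter = number of sides * side length
Perimeter = 10 * 3
Perimeter = 30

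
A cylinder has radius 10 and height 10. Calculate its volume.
Volume = pi * r² * h
Volume = pi * 10² * 10
Volume = pi * 100 * 10
Volume = pi * 1000
Volume = 3141.59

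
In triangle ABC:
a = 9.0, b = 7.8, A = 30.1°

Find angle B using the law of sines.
sin(B)/b = sin(A)/a
sin(B) = b·sin(A)/a = 7.8·sin(30.1°)/9.0 = 0.434643
B = arcsin(0.434643) = 25.76°  (b ≤ a, so B ≤ A and the acute solution is unique)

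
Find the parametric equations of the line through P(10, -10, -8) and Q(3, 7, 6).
Direction vector d = Q - P = (-7, 17, 14)
x = 10 - 7t, y = -10 + 17t, z = -8 + 14t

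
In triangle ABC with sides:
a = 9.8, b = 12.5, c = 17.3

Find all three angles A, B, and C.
By the law of cosines:
cos(A) = (b² + c² - a²)/(2bc) = 0.831214  →  A = 33.78°
cos(B) = (a² + c² - b²)/(2ac) = 0.705084  →  B = 45.16°
cos(C) = (a² + b² - c²)/(2ab) = -0.191837  →  C = 101.1°
Check: A + B + C = 180.0° ✓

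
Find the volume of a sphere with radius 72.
Volume = (4/3) * pi * r³
Volume = (4/3) * pi * 72³
Volume = (4/3) * pi * 373248
Volume = 1563457.57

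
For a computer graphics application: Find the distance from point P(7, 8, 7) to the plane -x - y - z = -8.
d = |(-1)(7) + (-1)(8) + (-1)(7) - (-8)| / √((-1)² + (-1)² + (-1)²) = 14/√3 = 8.083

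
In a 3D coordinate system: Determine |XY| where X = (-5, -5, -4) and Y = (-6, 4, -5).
d = √[(-1)² + (9)² + (-1)²] = √83 = 9.11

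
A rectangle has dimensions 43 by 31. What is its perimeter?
Perimeter = 2 * (length + width)
Perimeter = 2 * (43 + 31)
Perimeter = 2 * 74
Perimeter = 148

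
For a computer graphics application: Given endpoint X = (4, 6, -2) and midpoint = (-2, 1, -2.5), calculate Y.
Y = (2×(-2) - 4, 2×1 - 6, 2×(-2.5) - (-2)) = (-8, -4, -3)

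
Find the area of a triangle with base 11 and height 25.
Area = (1/2) * base * height
Area = (1/2) * 11 * 25
Area = 137.50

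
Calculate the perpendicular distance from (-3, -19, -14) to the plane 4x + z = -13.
d = |4(-3) + 0(-19) + 1(-14) - (-13)| / √(4² + 0² + 1²) = 13/√17 = 3.153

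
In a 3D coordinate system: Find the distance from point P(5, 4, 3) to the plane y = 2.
d = |0(5) + 1(4) + 0(3) - (2)| / √(0² + 1² + 0²) = 2/√1 = 2.0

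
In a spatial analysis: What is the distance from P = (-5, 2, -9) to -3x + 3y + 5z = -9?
d = |(-3)(-5) + 3(2) + 5(-9) - (-9)| / √((-3)² + 3² + 5²) = 15/√43 = 2.287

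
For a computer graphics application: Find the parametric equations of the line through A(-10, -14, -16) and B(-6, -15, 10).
Direction vector d = B - A = (4, -1, 26)
x = -10 + 4t, y = -14 - t, z = -16 + 26t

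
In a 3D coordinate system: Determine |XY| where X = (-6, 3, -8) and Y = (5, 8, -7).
d = √[(11)² + (5)² + (1)²] = √147 = 12.12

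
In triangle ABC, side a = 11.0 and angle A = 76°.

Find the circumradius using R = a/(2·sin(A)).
R = a/(2·sin(A)) = 11.0/(2·sin(76°))
R = 11.0/(2·0.970296) = 11.0/1.940591 = 5.668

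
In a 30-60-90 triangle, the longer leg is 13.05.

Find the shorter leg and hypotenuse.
In a 30-60-90 triangle, sides are in ratio 1 : √3 : 2.
Long leg = short leg·√3  →  short leg = 13.05/√3 = 7.534
Hypotenuse = 2·(short leg) = 2·13.05/√3 = 15.07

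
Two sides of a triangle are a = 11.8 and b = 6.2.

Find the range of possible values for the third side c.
By the triangle inequality: |a - b| < c < a + b
|11.8 - 6.2| < c < 11.8 + 6.2
5.6 < c < 18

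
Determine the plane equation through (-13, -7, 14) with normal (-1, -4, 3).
d = n·P = (-1)(-13) + (-4)(-7) + (3)(14) = 83
Plane: -x - 4y + 3z = 83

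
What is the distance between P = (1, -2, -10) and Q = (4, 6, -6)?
d = √[(3)² + (8)² + (4)²] = √89 = 9.434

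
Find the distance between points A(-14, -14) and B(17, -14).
Using the distance formula: d = sqrt((x₂-x₁)² + (y₂-y₁)²)
dx = 17 - (-14) = 31
dy = (-14) - (-14) = 0
d = sqrt(31² + 0²) = sqrt(961 + 0) = sqrt(961) = 31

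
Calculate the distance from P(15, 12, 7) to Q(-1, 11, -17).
d = √[(-16)² + (-1)² + (-24)²] = √833 = 28.86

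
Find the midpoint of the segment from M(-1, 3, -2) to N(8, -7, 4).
Midpoint = ((-1+8)/2, (3-7)/2, (-2+4)/2) = (3.5, -2, 1)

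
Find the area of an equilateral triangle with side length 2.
Area = (sqrt(3)/4) * s²
Area = (sqrt(3)/4) * 2²
Area = (sqrt(3)/4) * 4
Area = 1.73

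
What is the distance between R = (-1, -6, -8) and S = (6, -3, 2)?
d = √[(7)² + (3)² + (10)²] = √158 = 12.57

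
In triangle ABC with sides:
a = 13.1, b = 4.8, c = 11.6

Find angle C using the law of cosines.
cos(C) = (a² + b² - c²)/(2ab)
cos(C) = (13.1² + 4.8² - 11.6²)/(2·13.1·4.8) = 60.09/125.76 = 0.477815
C = arccos(0.477815) = 61.46°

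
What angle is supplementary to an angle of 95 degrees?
Supplementary angles sum to 180 degrees.
Other angle = 180 - 95
Other angle = 85 degrees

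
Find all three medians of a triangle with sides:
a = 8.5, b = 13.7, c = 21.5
Using m_x = ½√(2y² + 2z² - x²):
m_a = ½√(2·13.7² + 2·21.5² - 8.5²) = ½√1227.63 = 17.52
m_b = ½√(2·8.5² + 2·21.5² - 13.7²) = ½√881.31 = 14.84
m_c = ½√(2·8.5² + 2·13.7² - 21.5²) = ½√57.63 = 3.796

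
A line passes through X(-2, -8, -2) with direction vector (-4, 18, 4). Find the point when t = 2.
P(2) = (-2 + (-4)(2), -8 + 18(2), -2 + 4(2)) = (-10, 28, 6)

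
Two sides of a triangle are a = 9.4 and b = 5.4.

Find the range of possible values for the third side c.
By the triangle inequality: |a - b| < c < a + b
|9.4 - 5.4| < c < 9.4 + 5.4
4 < c < 14.8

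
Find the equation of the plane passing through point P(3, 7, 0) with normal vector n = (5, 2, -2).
d = n·P = (5)(3) + (2)(7) + (-2)(0) = 29
Plane: 5x + 2y - 2z = 29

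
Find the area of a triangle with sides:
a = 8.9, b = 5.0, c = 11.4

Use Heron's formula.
s = (a+b+c)/2 = (8.9+5.0+11.4)/2 = 12.65
A = √(s(s-a)(s-b)(s-c)) = √(12.65·3.75·7.65·1.25)
A = √453.621 = 21.3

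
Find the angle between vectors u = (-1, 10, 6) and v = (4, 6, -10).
u·v = -4, |u|² = 137, |v|² = 152
cos θ = -4/√20824 ≈ -0.02772
θ ≈ 91.59°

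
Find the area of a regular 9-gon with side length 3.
For a regular 9-gon with side length s = 3:
Apothem a = s / (2*tan(pi/9)) = 3 / (2*tan(pi/9)) ≈ 4.1212
Perimeter P = 9 * 3 = 27
Area = (1/2) * P * a = (1/2) * 27 * 4.1212 = 55.64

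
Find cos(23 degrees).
cos(23 degrees) = 0.9205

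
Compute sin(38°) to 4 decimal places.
sin(38 degrees) = 0.6157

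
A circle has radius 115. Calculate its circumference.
Circumference = 2 * pi * r
Circumference = 2 * pi * 115
Circumference = 722.57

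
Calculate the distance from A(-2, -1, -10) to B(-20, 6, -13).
d = √[(-18)² + (7)² + (-3)²] = √382 = 19.54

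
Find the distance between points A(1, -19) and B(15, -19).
Using the distance formula: d = sqrt((x₂-x₁)² + (y₂-y₁)²)
dx = 15 - 1 = 14
dy = (-19) - (-19) = 0
d = sqrt(14² + 0²) = sqrt(196 + 0) = sqrt(196) = 14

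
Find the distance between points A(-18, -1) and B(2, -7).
Using the distance formula: d = sqrt((x₂-x₁)² + (y₂-y₁)²)
dx = 2 - (-18) = 20
dy = (-7) - (-1) = -6
d = sqrt(20² + (-6)²) = sqrt(400 + 36) = sqrt(436) = 20.88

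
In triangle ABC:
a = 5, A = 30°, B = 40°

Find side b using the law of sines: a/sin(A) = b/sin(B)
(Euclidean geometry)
b = a·sin(B)/sin(A) = 5·sin(40°)/sin(30°)
b = 5·0.642788/0.500000 = 6.428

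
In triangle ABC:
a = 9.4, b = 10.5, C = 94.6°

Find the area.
Using A = ½ab·sin(C):
A = ½·9.4·10.5·sin(94.6°) = ½·98.7·0.996779 = 49.19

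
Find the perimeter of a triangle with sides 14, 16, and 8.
Perimeter = sum of all sides
Perimeter = 14 + 16 + 8
Perimeter = 38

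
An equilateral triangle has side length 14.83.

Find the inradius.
For an equilateral triangle, r = s/(2√3) where s is the side.
r = 14.83/(2√3) = 14.83/3.464102 = 4.281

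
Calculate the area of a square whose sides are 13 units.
Area = s²
Area = 13²
Area = 169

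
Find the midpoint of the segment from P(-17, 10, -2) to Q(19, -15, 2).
Midpoint = ((-17+19)/2, (10-15)/2, (-2+2)/2) = (1, -2.5, 0)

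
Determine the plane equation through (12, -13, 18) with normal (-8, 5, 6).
d = n·P = (-8)(12) + (5)(-13) + (6)(18) = -53
Plane: -8x + 5y + 6z = -53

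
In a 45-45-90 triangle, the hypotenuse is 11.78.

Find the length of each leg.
In a 45-45-90 triangle, hypotenuse = leg·√2  →  leg = hypotenuse/√2
leg = 11.78/√2 = 8.33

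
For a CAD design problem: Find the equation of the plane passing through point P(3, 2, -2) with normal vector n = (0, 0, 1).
d = n·P = (0)(3) + (0)(2) + (1)(-2) = -2
Plane: z = -2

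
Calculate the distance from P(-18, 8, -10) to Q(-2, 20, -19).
d = √[(16)² + (12)² + (-9)²] = √481 = 21.93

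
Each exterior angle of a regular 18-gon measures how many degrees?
Exterior angle of a regular n-gon = 360/n
Exterior angle = 360/18
Exterior angle = 20 degrees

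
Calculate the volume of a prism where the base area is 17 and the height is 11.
Volume = base area * height
Volume = 17 * 11
Volume = 187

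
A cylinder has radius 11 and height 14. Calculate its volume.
Volume = pi * r² * h
Volume = pi * 11² * 14
Volume = pi * 121 * 14
Volume = pi * 1694
Volume = 5321.86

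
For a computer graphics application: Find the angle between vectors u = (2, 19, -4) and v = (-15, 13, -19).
u·v = 293, |u|² = 381, |v|² = 755
cos θ = 293/√287655 ≈ 0.5463
θ ≈ 56.89°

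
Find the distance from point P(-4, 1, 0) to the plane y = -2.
d = |0(-4) + 1(1) + 0(0) - (-2)| / √(0² + 1² + 0²) = 3/√1 = 3.0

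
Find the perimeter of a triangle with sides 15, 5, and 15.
Perimeter = sum of all sides
Perimeter = 15 + 5 + 15
Perimeter = 35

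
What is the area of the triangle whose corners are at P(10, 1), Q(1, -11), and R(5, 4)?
Using the coordinate formula: Area = (1/2)|x₁(y₂-y₃) + x₂(y₃-y₁) + x₃(y₁-y₂)|
Area = (1/2)|10((-11)-4) + 1(4-1) + 5(1-(-11))|
Area = (1/2)|10*(-15) + 1*3 + 5*12|
Area = (1/2)|(-150) + 3 + 60|
Area = (1/2)*87 = 43.50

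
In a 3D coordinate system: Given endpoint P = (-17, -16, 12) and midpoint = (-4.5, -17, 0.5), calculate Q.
Q = (2×(-4.5) - (-17), 2×(-17) - (-16), 2×0.5 - 12) = (8, -18, -11)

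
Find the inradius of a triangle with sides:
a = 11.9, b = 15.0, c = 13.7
s = (a+b+c)/2 = (11.9+15.0+13.7)/2 = 20.3
Area = √(s(s-a)(s-b)(s-c)) = √(20.3·8.4·5.3·6.6) = 77.2321
r = Area/s = 77.2321/20.3 = 3.805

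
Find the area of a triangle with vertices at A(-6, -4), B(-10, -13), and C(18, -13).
Using the coordinate formula: Area = (1/2)|x₁(y₂-y₃) + x₂(y₃-y₁) + x₃(y₁-y₂)|
Area = (1/2)|(-6)((-13)-(-13)) + (-10)((-13)-(-4)) + 18((-4)-(-13))|
Area = (1/2)|(-6)*0 + (-10)*(-9) + 18*9|
Area = (1/2)|0 + 90 + 162|
Area = (1/2)*252 = 126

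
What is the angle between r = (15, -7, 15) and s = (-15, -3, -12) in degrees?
r·s = -384, |r|² = 499, |s|² = 378
cos θ = -384/√188622 ≈ -0.8842
θ ≈ 152.1°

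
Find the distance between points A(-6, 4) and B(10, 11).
Using the distance formula: d = sqrt((x₂-x₁)² + (y₂-y₁)²)
dx = 10 - (-6) = 16
dy = 11 - 4 = 7
d = sqrt(16² + 7²) = sqrt(256 + 49) = sqrt(305) = 17.46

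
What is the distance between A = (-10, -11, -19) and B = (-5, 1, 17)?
d = √[(5)² + (12)² + (36)²] = √1465 = 38.28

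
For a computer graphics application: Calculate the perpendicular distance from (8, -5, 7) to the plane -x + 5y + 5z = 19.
d = |(-1)(8) + 5(-5) + 5(7) - (19)| / √((-1)² + 5² + 5²) = 17/√51 = 2.38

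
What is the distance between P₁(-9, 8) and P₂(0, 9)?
Using the distance formula: d = sqrt((x₂-x₁)² + (y₂-y₁)²)
dx = 0 - (-9) = 9
dy = 9 - 8 = 1
d = sqrt(9² + 1²) = sqrt(81 + 1) = sqrt(82) = 9.06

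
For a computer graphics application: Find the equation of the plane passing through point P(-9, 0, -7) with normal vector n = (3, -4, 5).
d = n·P = (3)(-9) + (-4)(0) + (5)(-7) = -62
Plane: 3x - 4y + 5z = -62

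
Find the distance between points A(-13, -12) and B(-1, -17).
Using the distance formula: d = sqrt((x₂-x₁)² + (y₂-y₁)²)
dx = (-1) - (-13) = 12
dy = (-17) - (-12) = -5
d = sqrt(12² + (-5)²) = sqrt(144 + 25) = sqrt(169) = 13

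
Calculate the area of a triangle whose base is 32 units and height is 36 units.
Area = (1/2) * base * height
Area = (1/2) * 32 * 36
Area = 576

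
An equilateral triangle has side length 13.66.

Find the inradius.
For an equilateral triangle, r = s/(2√3) where s is the side.
r = 13.66/(2√3) = 13.66/3.464102 = 3.943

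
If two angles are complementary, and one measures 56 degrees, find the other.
Complementary angles sum to 90 degrees.
Other angle = 90 - 56
Other angle = 34 degrees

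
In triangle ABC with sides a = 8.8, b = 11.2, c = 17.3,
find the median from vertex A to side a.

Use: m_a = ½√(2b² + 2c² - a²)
m_a = ½√(2·11.2² + 2·17.3² - 8.8²)
m_a = ½√(250.88 + 598.58 - 77.44) = ½√772.02 = 13.89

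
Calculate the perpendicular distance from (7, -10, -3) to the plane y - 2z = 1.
d = |0(7) + 1(-10) + (-2)(-3) - (1)| / √(0² + 1² + (-2)²) = 5/√5 = 2.236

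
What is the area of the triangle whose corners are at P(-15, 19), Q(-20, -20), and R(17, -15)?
Using the coordinate formula: Area = (1/2)|x₁(y₂-y₃) + x₂(y₃-y₁) + x₃(y₁-y₂)|
Area = (1/2)|(-15)((-20)-(-15)) + (-20)((-15)-19) + 17(19-(-20))|
Area = (1/2)|(-15)*(-5) + (-20)*(-34) + 17*39|
Area = (1/2)|75 + 680 + 663|
Area = (1/2)*1418 = 709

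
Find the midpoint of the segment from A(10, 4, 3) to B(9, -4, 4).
Midpoint = ((10+9)/2, (4-4)/2, (3+4)/2) = (9.5, 0, 3.5)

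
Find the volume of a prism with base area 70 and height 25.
Volume = base area * height
Volume = 70 * 25
Volume = 1750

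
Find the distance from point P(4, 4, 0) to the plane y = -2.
d = |0(4) + 1(4) + 0(0) - (-2)| / √(0² + 1² + 0²) = 6/√1 = 6.0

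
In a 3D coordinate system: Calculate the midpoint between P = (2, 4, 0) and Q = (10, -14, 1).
Midpoint = ((2+10)/2, (4-14)/2, (0+1)/2) = (6, -5, 0.5)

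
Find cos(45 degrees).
cos(45 degrees) = sqrt(2)/2
Decimal approximation: 0.7071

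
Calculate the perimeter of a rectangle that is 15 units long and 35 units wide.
Perimeter = 2 * (length + width)
Perimeter = 2 * (15 + 35)
Perimeter = 2 * 50
Perimeter = 100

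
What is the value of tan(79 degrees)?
tan(79 degrees) = 5.1446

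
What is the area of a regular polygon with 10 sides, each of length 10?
For a regular 10-gon with side length s = 10:
Apothem a = s / (2*tan(pi/10)) = 10 / (2*tan(pi/10)) ≈ 15.3884
Perimeter P = 10 * 10 = 100
Area = (1/2) * P * a = (1/2) * 100 * 15.3884 = 769.42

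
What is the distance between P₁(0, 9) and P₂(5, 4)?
Using the distance formula: d = sqrt((x₂-x₁)² + (y₂-y₁)²)
dx = 5 - 0 = 5
dy = 4 - 9 = -5
d = sqrt(5² + (-5)²) = sqrt(25 + 25) = sqrt(50) = 7.07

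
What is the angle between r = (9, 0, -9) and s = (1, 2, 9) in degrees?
r·s = -72, |r|² = 162, |s|² = 86
cos θ = -72/√13932 ≈ -0.61
θ ≈ 127.6°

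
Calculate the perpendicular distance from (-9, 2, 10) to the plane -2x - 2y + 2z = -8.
d = |(-2)(-9) + (-2)(2) + 2(10) - (-8)| / √((-2)² + (-2)² + 2²) = 42/√12 = 12.12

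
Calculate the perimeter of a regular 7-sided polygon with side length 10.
Perimeter = number of sides * side length
Perimeter = 7 * 10
Perimeter = 70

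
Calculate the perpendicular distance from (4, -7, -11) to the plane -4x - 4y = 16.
d = |(-4)(4) + (-4)(-7) + 0(-11) - (16)| / √((-4)² + (-4)² + 0²) = 4/√32 = 0.7071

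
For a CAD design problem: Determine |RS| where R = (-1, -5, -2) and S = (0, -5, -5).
d = √[(1)² + (0)² + (-3)²] = √10 = 3.162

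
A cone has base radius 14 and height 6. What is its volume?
Volume = (1/3) * pi * r² * h
Volume = (1/3) * pi * 14² * 6
Volume = (1/3) * pi * 196 * 6
Volume = (1/3) * pi * 1176
Volume = 1231.50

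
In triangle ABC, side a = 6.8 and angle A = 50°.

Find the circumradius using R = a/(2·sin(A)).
R = a/(2·sin(A)) = 6.8/(2·sin(50°))
R = 6.8/(2·0.766044) = 6.8/1.532089 = 4.438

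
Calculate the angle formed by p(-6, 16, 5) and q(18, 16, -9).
p·q = 103, |p|² = 317, |q|² = 661
cos θ = 103/√209537 ≈ 0.225
θ ≈ 77.0°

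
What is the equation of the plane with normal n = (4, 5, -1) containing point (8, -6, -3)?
d = n·P = (4)(8) + (5)(-6) + (-1)(-3) = 5
Plane: 4x + 5y - z = 5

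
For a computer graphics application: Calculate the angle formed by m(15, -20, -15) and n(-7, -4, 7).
m·n = -130, |m|² = 850, |n|² = 114
cos θ = -130/√96900 ≈ -0.4176
θ ≈ 114.7°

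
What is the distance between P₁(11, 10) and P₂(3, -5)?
Using the distance formula: d = sqrt((x₂-x₁)² + (y₂-y₁)²)
dx = 3 - 11 = -8
dy = (-5) - 10 = -15
d = sqrt((-8)² + (-15)²) = sqrt(64 + 225) = sqrt(289) = 17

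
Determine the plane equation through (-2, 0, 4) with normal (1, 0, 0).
d = n·P = (1)(-2) + (0)(0) + (0)(4) = -2
Plane: x = -2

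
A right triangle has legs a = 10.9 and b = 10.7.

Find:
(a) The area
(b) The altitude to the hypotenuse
(a) Area = ½ab = ½·10.9·10.7 = 58.315
(b) Hypotenuse c = √(10.9² + 10.7²) = √233.3 = 15.2742
    Area = ½·c·h_c  →  h_c = 2·Area/c = 2·58.315/15.2742 = 7.636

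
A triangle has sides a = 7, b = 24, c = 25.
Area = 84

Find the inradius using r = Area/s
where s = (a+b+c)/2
s = (7+24+25)/2 = 28
r = Area/s = 84/28 = 3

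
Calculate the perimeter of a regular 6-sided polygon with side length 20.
Perimeter = number of sides * side length
Perimeter = 6 * 20
Perimeter = 120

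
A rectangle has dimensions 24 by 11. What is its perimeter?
Perimeter = 2 * (length + width)
Perimeter = 2 * (24 + 11)
Perimeter = 2 * 35
Perimeter = 70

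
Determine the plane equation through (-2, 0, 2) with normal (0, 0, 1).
d = n·P = (0)(-2) + (0)(0) + (1)(2) = 2
Plane: z = 2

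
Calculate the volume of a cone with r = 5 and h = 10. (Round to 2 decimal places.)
Volume = (1/3) * pi * r² * h
Volume = (1/3) * pi * 5² * 10
Volume = (1/3) * pi * 25 * 10
Volume = (1/3) * pi * 250
Volume = 261.80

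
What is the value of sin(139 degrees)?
sin(139 degrees) = 0.6561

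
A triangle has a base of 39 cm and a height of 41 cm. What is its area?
Area = (1/2) * base * height
Area = (1/2) * 39 * 41
Area = 799.50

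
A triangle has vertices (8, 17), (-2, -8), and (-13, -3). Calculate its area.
Using the coordinate formula: Area = (1/2)|x₁(y₂-y₃) + x₂(y₃-y₁) + x₃(y₁-y₂)|
Area = (1/2)|8((-8)-(-3)) + (-2)((-3)-17) + (-13)(17-(-8))|
Area = (1/2)|8*(-5) + (-2)*(-20) + (-13)*25|
Area = (1/2)|(-40) + 40 + (-325)|
Area = (1/2)*325 = 162.50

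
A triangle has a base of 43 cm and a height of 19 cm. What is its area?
Area = (1/2) * base * height
Area = (1/2) * 43 * 19
Area = 408.50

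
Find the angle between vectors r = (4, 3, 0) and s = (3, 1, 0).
r·s = 15, |r|² = 25, |s|² = 10
cos θ = 15/√250 ≈ 0.9487
θ ≈ 18.43°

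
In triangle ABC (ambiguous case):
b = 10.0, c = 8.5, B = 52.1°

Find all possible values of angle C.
sin(C)/c = sin(B)/b  →  sin(C) = c·sin(B)/b = 8.5·sin(52.1°)/10.0 = 0.670721
C₁ = arcsin(0.670721) = 42.12°,  C₂ = 180° - C₁ = 137.88°
Check C₂: A = 180° - 52.1° - 137.88° = -9.98° ≤ 0, rejected
C = 42.12° (one solution)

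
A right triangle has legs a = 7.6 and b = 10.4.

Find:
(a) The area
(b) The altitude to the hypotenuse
(a) Area = ½ab = ½·7.6·10.4 = 39.52
(b) Hypotenuse c = √(7.6² + 10.4²) = √165.92 = 12.881
    Area = ½·c·h_c  →  h_c = 2·Area/c = 2·39.52/12.881 = 6.136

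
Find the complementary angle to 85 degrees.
Complementary angles sum to 90 degrees.
Other angle = 90 - 85
Other angle = 5 degrees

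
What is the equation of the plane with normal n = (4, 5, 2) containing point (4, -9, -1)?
d = n·P = (4)(4) + (5)(-9) + (2)(-1) = -31
Plane: 4x + 5y + 2z = -31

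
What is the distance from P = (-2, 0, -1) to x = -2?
d = |1(-2) + 0(0) + 0(-1) - (-2)| / √(1² + 0² + 0²) = 0/√1 = 0.0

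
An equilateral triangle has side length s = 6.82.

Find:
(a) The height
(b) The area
(a) Height h = s·√3/2 = 6.82·√3/2 = 5.906
(b) Area = (√3/4)·s² = (√3/4)·6.82² = (√3/4)·46.5124 = 20.14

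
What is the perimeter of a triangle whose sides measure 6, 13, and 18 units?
Perimeter = sum of all sides
Perimeter = 6 + 13 + 18
Perimeter = 37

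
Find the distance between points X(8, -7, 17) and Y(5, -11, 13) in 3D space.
d = √[(-3)² + (-4)² + (-4)²] = √41 = 6.403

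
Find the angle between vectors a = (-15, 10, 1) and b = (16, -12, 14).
a·b = -346, |a|² = 326, |b|² = 596
cos θ = -346/√194296 ≈ -0.785
θ ≈ 141.7°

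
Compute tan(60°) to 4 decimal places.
tan(60 degrees) = sqrt(3)
Decimal approximation: 1.7321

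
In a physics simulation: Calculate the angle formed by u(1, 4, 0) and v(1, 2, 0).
u·v = 9, |u|² = 17, |v|² = 5
cos θ = 9/√85 ≈ 0.9762
θ ≈ 12.53°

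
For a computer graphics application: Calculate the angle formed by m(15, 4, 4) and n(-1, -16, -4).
m·n = -95, |m|² = 257, |n|² = 273
cos θ = -95/√70161 ≈ -0.3587
θ ≈ 111.0°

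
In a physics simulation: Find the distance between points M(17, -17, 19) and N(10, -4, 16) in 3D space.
d = √[(-7)² + (13)² + (-3)²] = √227 = 15.07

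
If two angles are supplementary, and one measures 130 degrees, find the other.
Supplementary angles sum to 180 degrees.
Other angle = 180 - 130
Other angle = 50 degrees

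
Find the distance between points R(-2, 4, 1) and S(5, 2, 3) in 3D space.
d = √[(7)² + (-2)² + (2)²] = √57 = 7.55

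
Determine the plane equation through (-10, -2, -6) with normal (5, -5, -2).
d = n·P = (5)(-10) + (-5)(-2) + (-2)(-6) = -28
Plane: 5x - 5y - 2z = -28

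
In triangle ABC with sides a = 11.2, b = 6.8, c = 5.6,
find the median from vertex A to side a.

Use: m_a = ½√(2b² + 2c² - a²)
m_a = ½√(2·6.8² + 2·5.6² - 11.2²)
m_a = ½√(92.48 + 62.72 - 125.44) = ½√29.76 = 2.728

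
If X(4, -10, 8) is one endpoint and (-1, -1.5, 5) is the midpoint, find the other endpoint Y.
Y = (2×(-1) - 4, 2×(-1.5) - (-10), 2×5 - 8) = (-6, 7, 2)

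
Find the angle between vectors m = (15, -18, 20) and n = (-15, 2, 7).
m·n = -121, |m|² = 949, |n|² = 278
cos θ = -121/√263822 ≈ -0.2356
θ ≈ 103.6°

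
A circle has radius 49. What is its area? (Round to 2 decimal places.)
Area = pi * r²
Area = pi * 49²
Area = pi * 2401
Area = 7542.96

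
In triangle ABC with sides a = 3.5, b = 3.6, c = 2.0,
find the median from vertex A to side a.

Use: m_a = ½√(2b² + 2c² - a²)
m_a = ½√(2·3.6² + 2·2.0² - 3.5²)
m_a = ½√(25.92 + 8 - 12.25) = ½√21.67 = 2.328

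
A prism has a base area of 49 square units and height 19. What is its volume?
Volume = base area * height
Volume = 49 * 19
Volume = 931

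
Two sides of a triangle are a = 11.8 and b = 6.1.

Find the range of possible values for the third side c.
By the triangle inequality: |a - b| < c < a + b
|11.8 - 6.1| < c < 11.8 + 6.1
5.7 < c < 17.9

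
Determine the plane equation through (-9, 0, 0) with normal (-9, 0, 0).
d = n·P = (-9)(-9) + (0)(0) + (0)(0) = 81
Plane: -9x = 81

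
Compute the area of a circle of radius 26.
Area = pi * r²
Area = pi * 26²
Area = pi * 676
Area = 2123.72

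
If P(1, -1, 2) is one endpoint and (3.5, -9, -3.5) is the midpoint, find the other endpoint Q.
Q = (2×3.5 - 1, 2×(-9) - (-1), 2×(-3.5) - 2) = (6, -17, -9)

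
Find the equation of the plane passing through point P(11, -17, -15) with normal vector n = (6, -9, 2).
d = n·P = (6)(11) + (-9)(-17) + (2)(-15) = 189
Plane: 6x - 9y + 2z = 189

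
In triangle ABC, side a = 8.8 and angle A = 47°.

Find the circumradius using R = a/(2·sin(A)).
R = a/(2·sin(A)) = 8.8/(2·sin(47°))
R = 8.8/(2·0.731354) = 8.8/1.462707 = 6.016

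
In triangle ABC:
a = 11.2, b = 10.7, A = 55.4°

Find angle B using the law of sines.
sin(B)/b = sin(A)/a
sin(B) = b·sin(A)/a = 10.7·sin(55.4°)/11.2 = 0.786389
B = arcsin(0.786389) = 51.85°  (b ≤ a, so B ≤ A and the acute solution is unique)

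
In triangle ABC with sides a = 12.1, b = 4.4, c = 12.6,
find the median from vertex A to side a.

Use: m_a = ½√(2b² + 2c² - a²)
m_a = ½√(2·4.4² + 2·12.6² - 12.1²)
m_a = ½√(38.72 + 317.52 - 146.41) = ½√209.83 = 7.243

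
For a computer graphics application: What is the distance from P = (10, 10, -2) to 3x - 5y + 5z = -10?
d = |3(10) + (-5)(10) + 5(-2) - (-10)| / √(3² + (-5)² + 5²) = 20/√59 = 2.604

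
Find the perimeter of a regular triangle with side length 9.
Perimeter = number of sides * side length
Perimeter = 3 * 9
Perimeter = 27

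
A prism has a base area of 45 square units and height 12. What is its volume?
Volume = base area * height
Volume = 45 * 12
Volume = 540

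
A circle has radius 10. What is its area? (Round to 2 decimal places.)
Area = pi * r²
Area = pi * 10²
Area = pi * 100
Area = 314.16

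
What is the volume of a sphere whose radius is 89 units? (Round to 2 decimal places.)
Volume = (4/3) * pi * r³
Volume = (4/3) * pi * 89³
Volume = (4/3) * pi * 704969
Volume = 2952967.24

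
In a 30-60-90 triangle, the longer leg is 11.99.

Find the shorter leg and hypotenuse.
In a 30-60-90 triangle, sides are in ratio 1 : √3 : 2.
Long leg = short leg·√3  →  short leg = 11.99/√3 = 6.922
Hypotenuse = 2·(short leg) = 2·11.99/√3 = 13.84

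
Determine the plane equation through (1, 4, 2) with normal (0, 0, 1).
d = n·P = (0)(1) + (0)(4) + (1)(2) = 2
Plane: z = 2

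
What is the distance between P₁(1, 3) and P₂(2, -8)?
Using the distance formula: d = sqrt((x₂-x₁)² + (y₂-y₁)²)
dx = 2 - 1 = 1
dy = (-8) - 3 = -11
d = sqrt(1² + (-11)²) = sqrt(1 + 121) = sqrt(122) = 11.05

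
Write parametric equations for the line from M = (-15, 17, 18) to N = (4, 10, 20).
Direction vector d = N - M = (19, -7, 2)
x = -15 + 19t, y = 17 - 7t, z = 18 + 2t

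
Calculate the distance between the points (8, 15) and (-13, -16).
Using the distance formula: d = sqrt((x₂-x₁)² + (y₂-y₁)²)
dx = (-13) - 8 = -21
dy = (-16) - 15 = -31
d = sqrt((-21)² + (-31)²) = sqrt(441 + 961) = sqrt(1402) = 37.44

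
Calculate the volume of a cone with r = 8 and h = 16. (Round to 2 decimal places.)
Volume = (1/3) * pi * r² * h
Volume = (1/3) * pi * 8² * 16
Volume = (1/3) * pi * 64 * 16
Volume = (1/3) * pi * 1024
Volume = 1072.33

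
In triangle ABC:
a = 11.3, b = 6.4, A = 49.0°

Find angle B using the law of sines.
sin(B)/b = sin(A)/a
sin(B) = b·sin(A)/a = 6.4·sin(49.0°)/11.3 = 0.427446
B = arcsin(0.427446) = 25.31°  (b ≤ a, so B ≤ A and the acute solution is unique)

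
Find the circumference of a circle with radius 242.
Circumference = 2 * pi * r
Circumference = 2 * pi * 242
Circumference = 1520.53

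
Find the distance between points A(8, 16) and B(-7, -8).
Using the distance formula: d = sqrt((x₂-x₁)² + (y₂-y₁)²)
dx = (-7) - 8 = -15
dy = (-8) - 16 = -24
d = sqrt((-15)² + (-24)²) = sqrt(225 + 576) = sqrt(801) = 28.30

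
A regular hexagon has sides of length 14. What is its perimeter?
Perimeter = number of sides * side length
Perimeter = 6 * 14
Perimeter = 84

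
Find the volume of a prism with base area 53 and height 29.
Volume = base area * height
Volume = 53 * 29
Volume = 1537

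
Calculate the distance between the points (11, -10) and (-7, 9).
Using the distance formula: d = sqrt((x₂-x₁)² + (y₂-y₁)²)
dx = (-7) - 11 = -18
dy = 9 - (-10) = 19
d = sqrt((-18)² + 19²) = sqrt(324 + 361) = sqrt(685) = 26.17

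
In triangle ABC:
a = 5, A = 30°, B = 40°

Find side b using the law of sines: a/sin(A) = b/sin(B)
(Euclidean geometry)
b = a·sin(B)/sin(A) = 5·sin(40°)/sin(30°)
b = 5·0.642788/0.500000 = 6.428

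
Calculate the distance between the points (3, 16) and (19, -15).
Using the distance formula: d = sqrt((x₂-x₁)² + (y₂-y₁)²)
dx = 19 - 3 = 16
dy = (-15) - 16 = -31
d = sqrt(16² + (-31)²) = sqrt(256 + 961) = sqrt(1217) = 34.89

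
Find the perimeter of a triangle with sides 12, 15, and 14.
Perimeter = sum of all sides
Perimeter = 12 + 15 + 14
Perimeter = 41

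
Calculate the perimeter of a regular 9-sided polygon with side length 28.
Perimeter = number of sides * side length
Perimeter = 9 * 28
Perimeter = 252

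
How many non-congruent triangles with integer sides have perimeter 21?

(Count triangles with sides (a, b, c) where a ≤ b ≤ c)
With a ≤ b ≤ c and a + b + c = 21, the triangle inequality a + b > c gives c < 21/2, so c ≤ 10.
Iterate a from 1 to ⌊p/3⌋ = 7; for each a, b ranges from a to ⌊(p−a)/2⌋ with c = p − a − b, keeping only c ≥ b.
Triples: (1, 10, 10), (2, 9, 10), (3, 8, 10), …
Count = 12 triangles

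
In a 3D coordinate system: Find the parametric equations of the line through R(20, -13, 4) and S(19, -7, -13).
Direction vector d = S - R = (-1, 6, -17)
x = 20 - t, y = -13 + 6t, z = 4 - 17t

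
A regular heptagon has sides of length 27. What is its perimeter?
Perimeter = number of sides * side length
Perimeter = 7 * 27
Perimeter = 189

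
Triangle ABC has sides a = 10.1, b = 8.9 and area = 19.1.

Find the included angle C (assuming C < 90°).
Area = ½ab·sin(C)  →  sin(C) = 2·Area/(ab)
sin(C) = 2·19.1/(10.1·8.9) = 0.424964
C = arcsin(0.424964) = 25.15°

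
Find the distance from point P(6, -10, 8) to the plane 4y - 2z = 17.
d = |0(6) + 4(-10) + (-2)(8) - (17)| / √(0² + 4² + (-2)²) = 73/√20 = 16.32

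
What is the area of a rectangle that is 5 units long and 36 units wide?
Area = length * width
Area = 5 * 36
Area = 180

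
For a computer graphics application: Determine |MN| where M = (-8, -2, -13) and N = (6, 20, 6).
d = √[(14)² + (22)² + (19)²] = √1041 = 32.26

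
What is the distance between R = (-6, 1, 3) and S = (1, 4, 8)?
d = √[(7)² + (3)² + (5)²] = √83 = 9.11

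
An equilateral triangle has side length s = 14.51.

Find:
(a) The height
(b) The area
(a) Height h = s·√3/2 = 14.51·√3/2 = 12.57
(b) Area = (√3/4)·s² = (√3/4)·14.51² = (√3/4)·210.54 = 91.17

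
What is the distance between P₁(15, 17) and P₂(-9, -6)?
Using the distance formula: d = sqrt((x₂-x₁)² + (y₂-y₁)²)
dx = (-9) - 15 = -24
dy = (-6) - 17 = -23
d = sqrt((-24)² + (-23)²) = sqrt(576 + 529) = sqrt(1105) = 33.24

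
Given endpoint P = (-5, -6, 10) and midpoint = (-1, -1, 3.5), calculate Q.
Q = (2×(-1) - (-5), 2×(-1) - (-6), 2×3.5 - 10) = (3, 4, -3)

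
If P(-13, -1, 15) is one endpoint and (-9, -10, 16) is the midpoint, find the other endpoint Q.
Q = (2×(-9) - (-13), 2×(-10) - (-1), 2×16 - 15) = (-5, -19, 17)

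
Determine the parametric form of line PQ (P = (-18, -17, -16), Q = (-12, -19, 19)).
Direction vector d = Q - P = (6, -2, 35)
x = -18 + 6t, y = -17 - 2t, z = -16 + 35t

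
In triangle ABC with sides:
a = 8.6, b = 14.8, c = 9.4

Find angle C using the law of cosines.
cos(C) = (a² + b² - c²)/(2ab)
cos(C) = (8.6² + 14.8² - 9.4²)/(2·8.6·14.8) = 204.64/254.56 = 0.803897
C = arccos(0.803897) = 36.5°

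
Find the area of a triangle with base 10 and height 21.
Area = (1/2) * base * height
Area = (1/2) * 10 * 21
Area = 105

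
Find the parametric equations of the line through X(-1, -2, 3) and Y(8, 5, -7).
Direction vector d = Y - X = (9, 7, -10)
x = -1 + 9t, y = -2 + 7t, z = 3 - 10t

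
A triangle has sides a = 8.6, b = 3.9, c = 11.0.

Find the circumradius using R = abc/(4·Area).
s = (a+b+c)/2 = 11.75
Area = √(s(s-a)(s-b)(s-c)) = √(11.75·3.15·7.85·0.75) = 14.7618
R = abc/(4·Area) = (8.6·3.9·11.0)/(4·14.7618) = 368.94/59.0472 = 6.248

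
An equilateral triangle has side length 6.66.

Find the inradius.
For an equilateral triangle, r = s/(2√3) where s is the side.
r = 6.66/(2√3) = 6.66/3.464102 = 1.923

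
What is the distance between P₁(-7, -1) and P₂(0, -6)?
Using the distance formula: d = sqrt((x₂-x₁)² + (y₂-y₁)²)
dx = 0 - (-7) = 7
dy = (-6) - (-1) = -5
d = sqrt(7² + (-5)²) = sqrt(49 + 25) = sqrt(74) = 8.60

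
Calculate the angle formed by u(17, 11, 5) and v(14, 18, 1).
u·v = 441, |u|² = 435, |v|² = 521
cos θ = 441/√226635 ≈ 0.9263
θ ≈ 22.13°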